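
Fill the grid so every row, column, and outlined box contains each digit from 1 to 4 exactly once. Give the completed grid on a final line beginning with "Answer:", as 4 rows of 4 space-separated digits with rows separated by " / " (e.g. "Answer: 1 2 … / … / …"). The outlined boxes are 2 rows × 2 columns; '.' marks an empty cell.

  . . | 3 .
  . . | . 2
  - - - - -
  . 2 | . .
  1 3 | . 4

Step 1. [r2c3∈{1,4}] 4 has one home in col 3: r2c3, so r2c3=4.
Step 2. [r1c4∈{1}] only 1 remains possible at r1c4 ⇒ r1c4=1.
Step 3. [r1c2∈{4}] r1c2's peers cover all but 4, so r1c2=4.
Step 4. [r3c1∈{4}] nothing but 4 survives at r3c1, so r3c1=4.
Step 5. [r2c1∈{3}] r2c1 has the single candidate 3 ⇒ r2c1=3.
Step 6. [r1c1∈{2}] nothing but 2 survives at r1c1 ⇒ r1c1=2.
Step 7. [r2c2∈{1}] nothing but 1 survives at r2c2, so r2c2=1.
Step 8. [r3c3∈{1}] only 1 remains possible at r3c3, so r3c3=1.
Step 9. [r3c4∈{3}] nothing but 3 survives at r3c4, so r3c4=3.
Step 10. [r4c3∈{2}] only 2 remains possible at r4c3 ⇒ r4c3=2.

Answer: 2 4 3 1 / 3 1 4 2 / 4 2 1 3 / 1 3 2 4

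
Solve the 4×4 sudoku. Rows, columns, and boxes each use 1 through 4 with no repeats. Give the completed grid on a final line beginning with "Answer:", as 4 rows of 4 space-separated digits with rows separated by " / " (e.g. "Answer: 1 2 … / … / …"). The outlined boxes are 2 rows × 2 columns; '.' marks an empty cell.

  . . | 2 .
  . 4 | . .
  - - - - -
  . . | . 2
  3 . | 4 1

Step 1. [r1c1∈{1}] only 1 remains possible at r1c1. So r1c1=1.
Step 2. [r2c4∈{3}] r2c4 is down to just 3. So r2c4=3.
Step 3. [r1c2∈{3}] r1c2 has the single candidate 3, so r1c2=3.
Step 4. [r3c3∈{3}] r3c3's peers cover all but 3. So r3c3=3.
Step 5. [r3c1∈{4}] r3c1 is down to just 4, so r3c1=4.
Step 6. [r1c4∈{4}] only 4 remains possible at r1c4 ⇒ r1c4=4.
Step 7. [r3c2∈{1}] nothing but 1 survives at r3c2 ⇒ r3c2=1.
Step 8. [r2c3∈{1}] nothing but 1 survives at r2c3 ⇒ r2c3=1.
Step 9. [r2c1∈{2}] only 2 remains possible at r2c1, so r2c1=2.
Step 10. [r4c2∈{2}] r4c2's peers cover all but 2 ⇒ r4c2=2.

Answer: 1 3 2 4 / 2 4 1 3 / 4 1 3 2 / 3 2 4 1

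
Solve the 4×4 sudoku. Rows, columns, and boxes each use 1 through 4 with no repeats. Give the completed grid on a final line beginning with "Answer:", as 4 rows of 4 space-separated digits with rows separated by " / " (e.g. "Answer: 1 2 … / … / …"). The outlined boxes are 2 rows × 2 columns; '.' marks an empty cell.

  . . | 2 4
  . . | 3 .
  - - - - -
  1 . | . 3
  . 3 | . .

Step 1. [r3c2∈{2,4}] across row 3, 2 lands solely at r3c2, so r3c2=2.
Step 2. [r2c2∈{1,4}] col 2 places 4 nowhere but r2c2, so r2c2=4.
Step 3. [r4c3∈{1,4}] 1 has one home in col 3: r4c3 ⇒ r4c3=1.
Step 4. [r2c1∈{2}] nothing but 2 survives at r2c1, so r2c1=2.
Step 5. [r1c1∈{3}] r1c1's peers cover all but 3. So r1c1=3.
Step 6. [r4c4∈{2}] r4c4 is down to just 2, so r4c4=2.
Step 7. [r1c2∈{1}] only 1 remains possible at r1c2. So r1c2=1.
Step 8. [r2c4∈{1}] nothing but 1 survives at r2c4. So r2c4=1.
Step 9. [r3c3∈{4}] only 4 remains possible at r3c3. So r3c3=4.
Step 10. [r4c1∈{4}] r4c1's peers cover all but 4. So r4c1=4.

Answer: 3 1 2 4 / 2 4 3 1 / 1 2 4 3 / 4 3 1 2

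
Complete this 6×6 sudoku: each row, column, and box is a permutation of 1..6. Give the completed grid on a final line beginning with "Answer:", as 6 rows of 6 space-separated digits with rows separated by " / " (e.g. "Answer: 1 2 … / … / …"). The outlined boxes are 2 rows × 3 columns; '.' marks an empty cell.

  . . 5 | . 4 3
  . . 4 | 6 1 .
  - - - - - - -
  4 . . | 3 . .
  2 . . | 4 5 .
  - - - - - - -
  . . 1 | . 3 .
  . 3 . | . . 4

Step 1. [r3c3∈{6}] r3c3's peers cover all but 6 ⇒ r3c3=6.
Step 2. [r1c4∈{2}] r1c4 is down to just 2 ⇒ r1c4=2.
Step 3. [r5c4∈{5}] r5c4 has the single candidate 5. So r5c4=5.
Step 4. [r5c1∈{6}] r5c1 is down to just 6, so r5c1=6.
Step 5. [r4c2∈{1}] r4c2's peers cover all but 1. So r4c2=1.
Step 6. [r5c6∈{2}] r5c6 has the single candidate 2 ⇒ r5c6=2.
Step 7. [r3c6∈{1}] nothing but 1 survives at r3c6. So r3c6=1.
Step 8. [r5c2∈{4}] only 4 remains possible at r5c2. So r5c2=4.
Step 9. [r1c1∈{1}] r1c1 is down to just 1, so r1c1=1.
Step 10. [r6c4∈{1}] r6c4's peers cover all but 1 ⇒ r6c4=1.
Step 11. [r2c6∈{5}] r2c6 has the single candidate 5 ⇒ r2c6=5.
Step 12. [r4c6∈{6}] only 6 remains possible at r4c6. So r4c6=6.
Step 13. [r6c3∈{2}] r6c3 has the single candidate 2 ⇒ r6c3=2.
Step 14. [r2c1∈{3}] r2c1's peers cover all but 3. So r2c1=3.
Step 15. [r3c2∈{5}] r3c2 has the single candidate 5. So r3c2=5.
Step 16. [r6c5∈{6}] r6c5 is down to just 6 ⇒ r6c5=6.
Step 17. [r6c1∈{5}] r6c1 is down to just 5. So r6c1=5.
Step 18. [r1c2∈{6}] r1c2's peers cover all but 6, so r1c2=6.
Step 19. [r4c3∈{3}] r4c3 is down to just 3 ⇒ r4c3=3.
Step 20. [r3c5∈{2}] only 2 remains possible at r3c5, so r3c5=2.
Step 21. [r2c2∈{2}] r2c2's peers cover all but 2. So r2c2=2.

Answer: 1 6 5 2 4 3 / 3 2 4 6 1 5 / 4 5 6 3 2 1 / 2 1 3 4 5 6 / 6 4 1 5 3 2 / 5 3 2 1 6 4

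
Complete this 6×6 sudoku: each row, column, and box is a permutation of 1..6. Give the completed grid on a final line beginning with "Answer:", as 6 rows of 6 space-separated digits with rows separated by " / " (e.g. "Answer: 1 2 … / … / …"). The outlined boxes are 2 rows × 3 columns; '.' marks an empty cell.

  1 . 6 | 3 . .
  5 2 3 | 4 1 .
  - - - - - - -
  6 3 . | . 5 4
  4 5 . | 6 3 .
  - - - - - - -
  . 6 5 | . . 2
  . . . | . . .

Step 1. [r6c3∈{1,2,4}] col 3 places 4 nowhere but r6c3 ⇒ r6c3=4.
Step 2. [r6c6∈{1,3,5,6}] across col 6, 3 lands solely at r6c6, so r6c6=3.
Step 3. [r4c3∈{1,2}] row 4 places 2 nowhere but r4c3. So r4c3=2.
Step 4. [r5c4∈{1}] only 1 remains possible at r5c4 ⇒ r5c4=1.
Step 5. [r4c6∈{1}] r4c6 has the single candidate 1. So r4c6=1.
Step 6. [r3c4∈{2}] r3c4 has the single candidate 2 ⇒ r3c4=2.
Step 7. [r5c5∈{4}] r5c5 has the single candidate 4, so r5c5=4.
Step 8. [r5c1∈{3}] r5c1 is down to just 3, so r5c1=3.
Step 9. [r6c5∈{6}] r6c5 has the single candidate 6 ⇒ r6c5=6.
Step 10. [r1c2∈{4}] nothing but 4 survives at r1c2, so r1c2=4.
Step 11. [r1c5∈{2}] only 2 remains possible at r1c5 ⇒ r1c5=2.
Step 12. [r3c3∈{1}] r3c3's peers cover all but 1 ⇒ r3c3=1.
Step 13. [r6c4∈{5}] r6c4 has the single candidate 5 ⇒ r6c4=5.
Step 14. [r6c2∈{1}] nothing but 1 survives at r6c2, so r6c2=1.
Step 15. [r1c6∈{5}] only 5 remains possible at r1c6 ⇒ r1c6=5.
Step 16. [r6c1∈{2}] r6c1 has the single candidate 2. So r6c1=2.
Step 17. [r2c6∈{6}] r2c6's peers cover all but 6 ⇒ r2c6=6.

Answer: 1 4 6 3 2 5 / 5 2 3 4 1 6 / 6 3 1 2 5 4 / 4 5 2 6 3 1 / 3 6 5 1 4 2 / 2 1 4 5 6 3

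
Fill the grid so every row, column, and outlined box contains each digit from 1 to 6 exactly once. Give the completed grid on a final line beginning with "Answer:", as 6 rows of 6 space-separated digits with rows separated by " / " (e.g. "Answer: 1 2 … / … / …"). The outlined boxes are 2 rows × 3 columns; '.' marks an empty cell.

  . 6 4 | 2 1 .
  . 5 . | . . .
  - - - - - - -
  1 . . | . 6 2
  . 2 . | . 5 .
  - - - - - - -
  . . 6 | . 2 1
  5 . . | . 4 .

Step 1. [r4c3∈{3}] r4c3 has the single candidate 3, so r4c3=3.
Step 2. [r2c5∈{3}] r2c5's peers cover all but 3, so r2c5=3.
Step 3. [r6c6∈{3,6}] across col 6, 3 lands solely at r6c6. So r6c6=3.
Step 4. [r4c6∈{4}] r4c6 has the single candidate 4. So r4c6=4.
Step 5. [r5c1∈{3,4}] in col 1, 4 fits only at r5c1 ⇒ r5c1=4.
Step 6. [r6c3∈{1,2}] r6c3 is the only open cell in row 6 admitting 2. So r6c3=2.
Step 7. [r2c4∈{4,6}] row 2 places 4 nowhere but r2c4 ⇒ r2c4=4.
Step 8. [r4c1∈{6}] r4c1 has the single candidate 6 ⇒ r4c1=6.
Step 9. [r5c4∈{5}] r5c4's peers cover all but 5 ⇒ r5c4=5.
Step 10. [r6c2∈{1}] nothing but 1 survives at r6c2, so r6c2=1.
Step 11. [r4c4∈{1}] r4c4 is down to just 1 ⇒ r4c4=1.
Step 12. [r1c6∈{5}] only 5 remains possible at r1c6, so r1c6=5.
Step 13. [r3c3∈{5}] r3c3 is down to just 5, so r3c3=5.
Step 14. [r2c6∈{6}] r2c6 has the single candidate 6 ⇒ r2c6=6.
Step 15. [r3c4∈{3}] nothing but 3 survives at r3c4. So r3c4=3.
Step 16. [r1c1∈{3}] r1c1 is down to just 3 ⇒ r1c1=3.
Step 17. [r3c2∈{4}] r3c2's peers cover all but 4, so r3c2=4.
Step 18. [r2c3∈{1}] only 1 remains possible at r2c3 ⇒ r2c3=1.
Step 19. [r2c1∈{2}] only 2 remains possible at r2c1. So r2c1=2.
Step 20. [r6c4∈{6}] r6c4 is down to just 6, so r6c4=6.
Step 21. [r5c2∈{3}] r5c2 is down to just 3, so r5c2=3.

Answer: 3 6 4 2 1 5 / 2 5 1 4 3 6 / 1 4 5 3 6 2 / 6 2 3 1 5 4 / 4 3 6 5 2 1 / 5 1 2 6 4 3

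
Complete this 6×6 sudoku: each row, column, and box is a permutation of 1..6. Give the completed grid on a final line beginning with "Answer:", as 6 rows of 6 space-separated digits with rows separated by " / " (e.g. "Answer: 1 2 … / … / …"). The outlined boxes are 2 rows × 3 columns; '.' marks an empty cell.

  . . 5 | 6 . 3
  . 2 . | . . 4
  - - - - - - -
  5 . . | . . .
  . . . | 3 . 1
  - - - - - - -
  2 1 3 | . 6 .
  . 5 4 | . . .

Step 1. [r1c5∈{1,2}] in row 1, 2 fits only at r1c5 ⇒ r1c5=2.
Step 2. [r1c1∈{1,4}] r1c1 is the only open cell in row 1 admitting 1, so r1c1=1.
Step 3. [r4c1∈{4,6}] col 1 places 4 nowhere but r4c1. So r4c1=4.
Step 4. [r4c2∈{6}] r4c2 is down to just 6 ⇒ r4c2=6.
Step 5. [r6c6∈{2}] nothing but 2 survives at r6c6. So r6c6=2.
Step 6. [r6c4∈{1}] only 1 remains possible at r6c4, so r6c4=1.
Step 7. [r5c4∈{4,5}] 4 has one home in row 5: r5c4, so r5c4=4.
Step 8. [r2c3∈{6}] r2c3 is down to just 6 ⇒ r2c3=6.
Step 9. [r3c4∈{2}] r3c4 has the single candidate 2, so r3c4=2.
Step 10. [r2c4∈{5}] only 5 remains possible at r2c4 ⇒ r2c4=5.
Step 11. [r3c6∈{6}] only 6 remains possible at r3c6. So r3c6=6.
Step 12. [r6c5∈{3}] nothing but 3 survives at r6c5, so r6c5=3.
Step 13. [r3c5∈{4}] r3c5 is down to just 4 ⇒ r3c5=4.
Step 14. [r3c2∈{3}] nothing but 3 survives at r3c2. So r3c2=3.
Step 15. [r6c1∈{6}] r6c1 is down to just 6, so r6c1=6.
Step 16. [r3c3∈{1}] r3c3's peers cover all but 1. So r3c3=1.
Step 17. [r2c5∈{1}] r2c5 is down to just 1, so r2c5=1.
Step 18. [r1c2∈{4}] r1c2's peers cover all but 4 ⇒ r1c2=4.
Step 19. [r2c1∈{3}] only 3 remains possible at r2c1 ⇒ r2c1=3.
Step 20. [r4c3∈{2}] nothing but 2 survives at r4c3, so r4c3=2.
Step 21. [r5c6∈{5}] r5c6 is down to just 5. So r5c6=5.
Step 22. [r4c5∈{5}] r4c5's peers cover all but 5. So r4c5=5.

Answer: 1 4 5 6 2 3 / 3 2 6 5 1 4 / 5 3 1 2 4 6 / 4 6 2 3 5 1 / 2 1 3 4 6 5 / 6 5 4 1 3 2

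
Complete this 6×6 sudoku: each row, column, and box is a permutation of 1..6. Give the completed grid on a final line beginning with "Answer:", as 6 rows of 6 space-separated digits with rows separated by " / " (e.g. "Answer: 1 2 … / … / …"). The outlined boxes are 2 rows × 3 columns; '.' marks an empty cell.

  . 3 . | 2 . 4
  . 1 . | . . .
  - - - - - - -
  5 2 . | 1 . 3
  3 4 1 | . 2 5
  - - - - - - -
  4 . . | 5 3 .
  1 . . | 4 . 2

Step 1. [r6c5∈{6}] r6c5's peers cover all but 6 ⇒ r6c5=6.
Step 2. [r2c3∈{2,4,5,6}] 4 has one home in row 2: r2c3 ⇒ r2c3=4.
Step 3. [r1c3∈{5,6}] across box 1, 5 lands solely at r1c3 ⇒ r1c3=5.
Step 4. [r2c6∈{6}] r2c6 is down to just 6 ⇒ r2c6=6.
Step 5. [r5c3∈{2,6}] row 5 places 2 nowhere but r5c3, so r5c3=2.
Step 6. [r2c5∈{5}] r2c5's peers cover all but 5, so r2c5=5.
Step 7. [r1c1∈{6}] r1c1 is down to just 6, so r1c1=6.
Step 8. [r2c4∈{3}] only 3 remains possible at r2c4 ⇒ r2c4=3.
Step 9. [r5c2∈{6}] r5c2 has the single candidate 6. So r5c2=6.
Step 10. [r5c6∈{1}] r5c6 has the single candidate 1, so r5c6=1.
Step 11. [r6c2∈{5}] nothing but 5 survives at r6c2, so r6c2=5.
Step 12. [r6c3∈{3}] r6c3's peers cover all but 3. So r6c3=3.
Step 13. [r3c5∈{4}] only 4 remains possible at r3c5 ⇒ r3c5=4.
Step 14. [r1c5∈{1}] nothing but 1 survives at r1c5 ⇒ r1c5=1.
Step 15. [r2c1∈{2}] r2c1 is down to just 2, so r2c1=2.
Step 16. [r4c4∈{6}] r4c4's peers cover all but 6, so r4c4=6.
Step 17. [r3c3∈{6}] only 6 remains possible at r3c3. So r3c3=6.

Answer: 6 3 5 2 1 4 / 2 1 4 3 5 6 / 5 2 6 1 4 3 / 3 4 1 6 2 5 / 4 6 2 5 3 1 / 1 5 3 4 6 2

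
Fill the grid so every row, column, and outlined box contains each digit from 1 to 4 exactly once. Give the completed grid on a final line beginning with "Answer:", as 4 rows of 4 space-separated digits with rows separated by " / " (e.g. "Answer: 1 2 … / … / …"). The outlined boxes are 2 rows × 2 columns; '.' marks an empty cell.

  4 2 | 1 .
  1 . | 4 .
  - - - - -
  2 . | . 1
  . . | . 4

Step 1. [r2c2∈{3}] r2c2 is down to just 3 ⇒ r2c2=3.
Step 2. [r4c3∈{2,3}] across row 4, 2 lands solely at r4c3 ⇒ r4c3=2.
Step 3. [r3c2∈{4}] r3c2 is down to just 4 ⇒ r3c2=4.
Step 4. [r1c4∈{3}] only 3 remains possible at r1c4. So r1c4=3.
Step 5. [r3c3∈{3}] r3c3 is down to just 3 ⇒ r3c3=3.
Step 6. [r4c2∈{1}] r4c2 is down to just 1. So r4c2=1.
Step 7. [r4c1∈{3}] r4c1 is down to just 3 ⇒ r4c1=3.
Step 8. [r2c4∈{2}] r2c4's peers cover all but 2 ⇒ r2c4=2.

Answer: 4 2 1 3 / 1 3 4 2 / 2 4 3 1 / 3 1 2 4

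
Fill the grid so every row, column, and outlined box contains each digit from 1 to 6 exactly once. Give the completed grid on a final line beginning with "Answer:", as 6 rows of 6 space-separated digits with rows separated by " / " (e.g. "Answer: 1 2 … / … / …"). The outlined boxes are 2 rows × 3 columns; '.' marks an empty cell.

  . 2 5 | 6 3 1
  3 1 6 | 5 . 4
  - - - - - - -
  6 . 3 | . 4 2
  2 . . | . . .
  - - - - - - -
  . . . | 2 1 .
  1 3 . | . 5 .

Step 1. [r5c3∈{4}] r5c3 has the single candidate 4. So r5c3=4.
Step 2. [r4c6∈{3,5,6}] col 6 places 5 nowhere but r4c6 ⇒ r4c6=5.
Step 3. [r5c2∈{5,6}] across col 2, 6 lands solely at r5c2 ⇒ r5c2=6.
Step 4. [r4c4∈{1,3}] r4c4 is the only open cell in row 4 admitting 3. So r4c4=3.
Step 5. [r2c5∈{2}] nothing but 2 survives at r2c5 ⇒ r2c5=2.
Step 6. [r5c1∈{5}] nothing but 5 survives at r5c1, so r5c1=5.
Step 7. [r3c2∈{5}] r3c2 is down to just 5 ⇒ r3c2=5.
Step 8. [r5c6∈{3}] r5c6 is down to just 3 ⇒ r5c6=3.
Step 9. [r6c4∈{4}] r6c4 has the single candidate 4 ⇒ r6c4=4.
Step 10. [r6c3∈{2}] only 2 remains possible at r6c3. So r6c3=2.
Step 11. [r4c5∈{6}] nothing but 6 survives at r4c5, so r4c5=6.
Step 12. [r3c4∈{1}] r3c4's peers cover all but 1 ⇒ r3c4=1.
Step 13. [r4c2∈{4}] r4c2 is down to just 4. So r4c2=4.
Step 14. [r1c1∈{4}] only 4 remains possible at r1c1 ⇒ r1c1=4.
Step 15. [r4c3∈{1}] r4c3 has the single candidate 1, so r4c3=1.
Step 16. [r6c6∈{6}] r6c6's peers cover all but 6 ⇒ r6c6=6.

Answer: 4 2 5 6 3 1 / 3 1 6 5 2 4 / 6 5 3 1 4 2 / 2 4 1 3 6 5 / 5 6 4 2 1 3 / 1 3 2 4 5 6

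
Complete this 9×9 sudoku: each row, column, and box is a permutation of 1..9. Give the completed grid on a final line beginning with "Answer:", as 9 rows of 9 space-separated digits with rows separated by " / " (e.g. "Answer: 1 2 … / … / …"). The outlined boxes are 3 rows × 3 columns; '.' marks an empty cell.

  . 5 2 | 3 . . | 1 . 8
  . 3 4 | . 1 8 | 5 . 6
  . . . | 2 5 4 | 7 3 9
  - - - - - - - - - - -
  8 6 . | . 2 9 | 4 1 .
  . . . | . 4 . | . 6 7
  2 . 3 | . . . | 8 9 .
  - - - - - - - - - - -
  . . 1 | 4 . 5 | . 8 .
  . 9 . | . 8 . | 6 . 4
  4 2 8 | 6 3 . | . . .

Step 1. [r7c2∈{7}] r7c2 is down to just 7, so r7c2=7.
Step 2. [r5c2∈{1}] r5c2's peers cover all but 1 ⇒ r5c2=1.
Step 3. [r8c3∈{5}] r8c3 has the single candidate 5. So r8c3=5.
Step 4. [r2c4∈{7,9}] across col 4, 9 lands solely at r2c4 ⇒ r2c4=9.
Step 5. [r4c9∈{3,5}] r4c9 is the only open cell in row 4 admitting 3, so r4c9=3.
Step 6. [r8c6∈{1,2,7}] in col 6, 2 fits only at r8c6 ⇒ r8c6=2.
Step 7. [r7c7∈{2,3,9}] 3 has one home in col 7: r7c7, so r7c7=3.
Step 8. [r4c4∈{5,7}] row 4 places 5 nowhere but r4c4. So r4c4=5.
Step 9. [r1c1∈{6,7,9}] across row 1, 9 lands solely at r1c1, so r1c1=9.
Step 10. [r8c4∈{1,7}] 1 has one home in row 8: r8c4, so r8c4=1.
Step 11. [r9c6∈{7}] only 7 remains possible at r9c6. So r9c6=7.
Step 12. [r1c5∈{6,7}] across row 1, 7 lands solely at r1c5, so r1c5=7.
Step 13. [r7c1∈{6}] r7c1's peers cover all but 6 ⇒ r7c1=6.
Step 14. [r6c9∈{5}] nothing but 5 survives at r6c9. So r6c9=5.
Step 15. [r6c5∈{6}] r6c5's peers cover all but 6. So r6c5=6.
Step 16. [r6c2∈{4}] only 4 remains possible at r6c2. So r6c2=4.
Step 17. [r7c5∈{9}] only 9 remains possible at r7c5. So r7c5=9.
Step 18. [r8c8∈{7}] r8c8's peers cover all but 7. So r8c8=7.
Step 19. [r5c6∈{3}] only 3 remains possible at r5c6, so r5c6=3.
Step 20. [r9c7∈{9}] r9c7 has the single candidate 9. So r9c7=9.
Step 21. [r3c1∈{1}] nothing but 1 survives at r3c1. So r3c1=1.
Step 22. [r6c4∈{7}] r6c4's peers cover all but 7, so r6c4=7.
Step 23. [r5c7∈{2}] r5c7's peers cover all but 2, so r5c7=2.
Step 24. [r3c3∈{6}] r3c3 is down to just 6. So r3c3=6.
Step 25. [r2c8∈{2}] only 2 remains possible at r2c8. So r2c8=2.
Step 26. [r3c2∈{8}] only 8 remains possible at r3c2, so r3c2=8.
Step 27. [r4c3∈{7}] nothing but 7 survives at r4c3 ⇒ r4c3=7.
Step 28. [r7c9∈{2}] r7c9's peers cover all but 2, so r7c9=2.
Step 29. [r1c6∈{6}] r1c6 has the single candidate 6, so r1c6=6.
Step 30. [r6c6∈{1}] only 1 remains possible at r6c6. So r6c6=1.
Step 31. [r5c3∈{9}] r5c3's peers cover all but 9 ⇒ r5c3=9.
Step 32. [r2c1∈{7}] only 7 remains possible at r2c1 ⇒ r2c1=7.
Step 33. [r9c9∈{1}] only 1 remains possible at r9c9. So r9c9=1.
Step 34. [r5c1∈{5}] r5c1's peers cover all but 5. So r5c1=5.
Step 35. [r8c1∈{3}] nothing but 3 survives at r8c1. So r8c1=3.
Step 36. [r5c4∈{8}] r5c4 has the single candidate 8. So r5c4=8.
Step 37. [r1c8∈{4}] r1c8 has the single candidate 4 ⇒ r1c8=4.
Step 38. [r9c8∈{5}] only 5 remains possible at r9c8, so r9c8=5.

Answer: 9 5 2 3 7 6 1 4 8 / 7 3 4 9 1 8 5 2 6 / 1 8 6 2 5 4 7 3 9 / 8 6 7 5 2 9 4 1 3 / 5 1 9 8 4 3 2 6 7 / 2 4 3 7 6 1 8 9 5 / 6 7 1 4 9 5 3 8 2 / 3 9 5 1 8 2 6 7 4 / 4 2 8 6 3 7 9 5 1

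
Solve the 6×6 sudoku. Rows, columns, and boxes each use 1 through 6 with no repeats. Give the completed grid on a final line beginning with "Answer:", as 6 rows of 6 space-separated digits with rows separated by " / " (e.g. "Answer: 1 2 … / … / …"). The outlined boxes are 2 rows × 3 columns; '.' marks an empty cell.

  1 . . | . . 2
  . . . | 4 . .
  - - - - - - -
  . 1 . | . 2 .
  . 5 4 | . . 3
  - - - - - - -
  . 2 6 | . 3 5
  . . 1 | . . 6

Step 1. [r1c4∈{3,5,6}] in col 4, 3 fits only at r1c4 ⇒ r1c4=3.
Step 2. [r1c3∈{5}] nothing but 5 survives at r1c3. So r1c3=5.
Step 3. [r1c5∈{6}] r1c5 is down to just 6, so r1c5=6.
Step 4. [r3c3∈{3}] r3c3 is down to just 3, so r3c3=3.
Step 5. [r3c1∈{6}] nothing but 6 survives at r3c1. So r3c1=6.
Step 6. [r4c5∈{1}] r4c5 is down to just 1 ⇒ r4c5=1.
Step 7. [r6c1∈{3,4,5}] row 6 places 5 nowhere but r6c1 ⇒ r6c1=5.
Step 8. [r2c1∈{2,3}] across col 1, 3 lands solely at r2c1. So r2c1=3.
Step 9. [r5c1∈{4}] r5c1 is down to just 4. So r5c1=4.
Step 10. [r2c6∈{1}] r2c6 has the single candidate 1. So r2c6=1.
Step 11. [r4c4∈{6}] r4c4 has the single candidate 6 ⇒ r4c4=6.
Step 12. [r2c2∈{6}] r2c2 has the single candidate 6. So r2c2=6.
Step 13. [r3c4∈{5}] only 5 remains possible at r3c4. So r3c4=5.
Step 14. [r6c4∈{2}] only 2 remains possible at r6c4. So r6c4=2.
Step 15. [r3c6∈{4}] r3c6 is down to just 4. So r3c6=4.
Step 16. [r6c2∈{3}] r6c2's peers cover all but 3 ⇒ r6c2=3.
Step 17. [r2c3∈{2}] only 2 remains possible at r2c3 ⇒ r2c3=2.
Step 18. [r4c1∈{2}] r4c1 has the single candidate 2, so r4c1=2.
Step 19. [r5c4∈{1}] nothing but 1 survives at r5c4, so r5c4=1.
Step 20. [r1c2∈{4}] r1c2 has the single candidate 4, so r1c2=4.
Step 21. [r2c5∈{5}] only 5 remains possible at r2c5, so r2c5=5.
Step 22. [r6c5∈{4}] only 4 remains possible at r6c5, so r6c5=4.

Answer: 1 4 5 3 6 2 / 3 6 2 4 5 1 / 6 1 3 5 2 4 / 2 5 4 6 1 3 / 4 2 6 1 3 5 / 5 3 1 2 4 6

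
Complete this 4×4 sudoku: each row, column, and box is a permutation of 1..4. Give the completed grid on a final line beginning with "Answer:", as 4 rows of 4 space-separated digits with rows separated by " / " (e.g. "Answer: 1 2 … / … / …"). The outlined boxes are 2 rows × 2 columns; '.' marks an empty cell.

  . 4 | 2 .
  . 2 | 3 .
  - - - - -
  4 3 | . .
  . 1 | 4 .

Step 1. [r1c4∈{1}] r1c4 is down to just 1, so r1c4=1.
Step 2. [r4c4∈{2,3}] in row 4, 3 fits only at r4c4, so r4c4=3.
Step 3. [r1c1∈{3}] only 3 remains possible at r1c1 ⇒ r1c1=3.
Step 4. [r3c3∈{1}] r3c3's peers cover all but 1, so r3c3=1.
Step 5. [r4c1∈{2}] r4c1's peers cover all but 2 ⇒ r4c1=2.
Step 6. [r2c1∈{1}] only 1 remains possible at r2c1, so r2c1=1.
Step 7. [r3c4∈{2}] only 2 remains possible at r3c4, so r3c4=2.
Step 8. [r2c4∈{4}] nothing but 4 survives at r2c4. So r2c4=4.

Answer: 3 4 2 1 / 1 2 3 4 / 4 3 1 2 / 2 1 4 3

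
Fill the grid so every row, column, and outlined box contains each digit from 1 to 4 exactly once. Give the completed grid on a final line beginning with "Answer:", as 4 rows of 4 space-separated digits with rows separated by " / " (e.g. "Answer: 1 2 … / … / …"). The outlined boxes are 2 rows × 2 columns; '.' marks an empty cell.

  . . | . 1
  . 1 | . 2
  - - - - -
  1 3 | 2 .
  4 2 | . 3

Step 1. [r2c1∈{3}] r2c1 has the single candidate 3, so r2c1=3.
Step 2. [r1c3∈{3,4}] 3 has one home in row 1: r1c3 ⇒ r1c3=3.
Step 3. [r1c2∈{4}] only 4 remains possible at r1c2, so r1c2=4.
Step 4. [r4c3∈{1}] r4c3's peers cover all but 1. So r4c3=1.
Step 5. [r1c1∈{2}] nothing but 2 survives at r1c1 ⇒ r1c1=2.
Step 6. [r2c3∈{4}] r2c3 has the single candidate 4, so r2c3=4.
Step 7. [r3c4∈{4}] r3c4's peers cover all but 4. So r3c4=4.

Answer: 2 4 3 1 / 3 1 4 2 / 1 3 2 4 / 4 2 1 3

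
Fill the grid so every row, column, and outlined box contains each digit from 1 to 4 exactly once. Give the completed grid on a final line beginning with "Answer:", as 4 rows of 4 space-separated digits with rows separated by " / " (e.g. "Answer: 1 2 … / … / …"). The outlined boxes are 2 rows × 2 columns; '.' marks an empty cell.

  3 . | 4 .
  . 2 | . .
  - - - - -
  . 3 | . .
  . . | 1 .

Step 1. [r4c2∈{4}] only 4 remains possible at r4c2. So r4c2=4.
Step 2. [r1c4∈{1,2}] in row 1, 2 fits only at r1c4. So r1c4=2.
Step 3. [r2c4∈{1,3}] 1 has one home in col 4: r2c4 ⇒ r2c4=1.
Step 4. [r4c1∈{2}] r4c1 has the single candidate 2 ⇒ r4c1=2.
Step 5. [r4c4∈{3}] r4c4's peers cover all but 3. So r4c4=3.
Step 6. [r1c2∈{1}] r1c2's peers cover all but 1. So r1c2=1.
Step 7. [r2c3∈{3}] nothing but 3 survives at r2c3 ⇒ r2c3=3.
Step 8. [r3c3∈{2}] r3c3's peers cover all but 2 ⇒ r3c3=2.
Step 9. [r3c1∈{1}] r3c1's peers cover all but 1 ⇒ r3c1=1.
Step 10. [r3c4∈{4}] only 4 remains possible at r3c4 ⇒ r3c4=4.
Step 11. [r2c1∈{4}] nothing but 4 survives at r2c1, so r2c1=4.

Answer: 3 1 4 2 / 4 2 3 1 / 1 3 2 4 / 2 4 1 3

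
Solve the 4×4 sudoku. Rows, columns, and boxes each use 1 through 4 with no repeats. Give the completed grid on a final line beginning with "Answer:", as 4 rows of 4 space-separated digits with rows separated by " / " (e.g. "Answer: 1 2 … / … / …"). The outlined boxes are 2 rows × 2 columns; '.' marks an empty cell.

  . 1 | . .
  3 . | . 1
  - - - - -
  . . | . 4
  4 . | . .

Step 1. [r1c1∈{2}] nothing but 2 survives at r1c1, so r1c1=2.
Step 2. [r4c4∈{2,3}] across col 4, 2 lands solely at r4c4 ⇒ r4c4=2.
Step 3. [r4c2∈{3}] only 3 remains possible at r4c2. So r4c2=3.
Step 4. [r3c3∈{1,3}] in row 3, 3 fits only at r3c3 ⇒ r3c3=3.
Step 5. [r1c3∈{4}] nothing but 4 survives at r1c3. So r1c3=4.
Step 6. [r4c3∈{1}] nothing but 1 survives at r4c3. So r4c3=1.
Step 7. [r2c3∈{2}] nothing but 2 survives at r2c3 ⇒ r2c3=2.
Step 8. [r3c1∈{1}] r3c1's peers cover all but 1. So r3c1=1.
Step 9. [r2c2∈{4}] r2c2 is down to just 4 ⇒ r2c2=4.
Step 10. [r1c4∈{3}] nothing but 3 survives at r1c4. So r1c4=3.
Step 11. [r3c2∈{2}] nothing but 2 survives at r3c2 ⇒ r3c2=2.

Answer: 2 1 4 3 / 3 4 2 1 / 1 2 3 4 / 4 3 1 2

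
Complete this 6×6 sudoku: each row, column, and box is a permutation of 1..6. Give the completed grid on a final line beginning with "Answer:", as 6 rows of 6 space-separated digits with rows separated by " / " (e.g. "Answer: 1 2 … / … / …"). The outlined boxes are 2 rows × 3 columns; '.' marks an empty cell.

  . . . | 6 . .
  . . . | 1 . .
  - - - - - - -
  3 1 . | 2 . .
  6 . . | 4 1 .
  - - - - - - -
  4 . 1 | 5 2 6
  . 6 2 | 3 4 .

Step 1. [r4c3∈{5}] r4c3 is down to just 5 ⇒ r4c3=5.
Step 2. [r3c6∈{5}] r3c6 has the single candidate 5, so r3c6=5.
Step 3. [r3c3∈{4}] r3c3 is down to just 4. So r3c3=4.
Step 4. [r1c3∈{3}] nothing but 3 survives at r1c3 ⇒ r1c3=3.
Step 5. [r1c5∈{5}] r1c5 has the single candidate 5, so r1c5=5.
Step 6. [r2c2∈{2,4,5}] col 2 places 5 nowhere but r2c2, so r2c2=5.
Step 7. [r2c1∈{2}] only 2 remains possible at r2c1, so r2c1=2.
Step 8. [r2c6∈{3,4}] row 2 places 4 nowhere but r2c6 ⇒ r2c6=4.
Step 9. [r4c2∈{2}] r4c2 is down to just 2. So r4c2=2.
Step 10. [r2c3∈{6}] r2c3 has the single candidate 6 ⇒ r2c3=6.
Step 11. [r6c1∈{5}] r6c1 is down to just 5, so r6c1=5.
Step 12. [r1c1∈{1}] nothing but 1 survives at r1c1, so r1c1=1.
Step 13. [r1c6∈{2}] r1c6 has the single candidate 2. So r1c6=2.
Step 14. [r5c2∈{3}] only 3 remains possible at r5c2. So r5c2=3.
Step 15. [r6c6∈{1}] r6c6's peers cover all but 1 ⇒ r6c6=1.
Step 16. [r3c5∈{6}] nothing but 6 survives at r3c5 ⇒ r3c5=6.
Step 17. [r4c6∈{3}] r4c6 has the single candidate 3, so r4c6=3.
Step 18. [r1c2∈{4}] r1c2 is down to just 4 ⇒ r1c2=4.
Step 19. [r2c5∈{3}] r2c5's peers cover all but 3. So r2c5=3.

Answer: 1 4 3 6 5 2 / 2 5 6 1 3 4 / 3 1 4 2 6 5 / 6 2 5 4 1 3 / 4 3 1 5 2 6 / 5 6 2 3 4 1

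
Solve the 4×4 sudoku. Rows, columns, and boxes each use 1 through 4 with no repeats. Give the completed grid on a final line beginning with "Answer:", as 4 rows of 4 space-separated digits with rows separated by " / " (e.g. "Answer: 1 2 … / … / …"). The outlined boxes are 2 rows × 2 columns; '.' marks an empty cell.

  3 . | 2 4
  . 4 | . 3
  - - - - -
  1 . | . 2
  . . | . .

Step 1. [r4c2∈{2,3}] r4c2 is the only open cell in col 2 admitting 2. So r4c2=2.
Step 2. [r4c3∈{1,3,4}] in row 4, 3 fits only at r4c3, so r4c3=3.
Step 3. [r4c4∈{1}] nothing but 1 survives at r4c4 ⇒ r4c4=1.
Step 4. [r1c2∈{1}] r1c2 has the single candidate 1 ⇒ r1c2=1.
Step 5. [r3c3∈{4}] r3c3 is down to just 4, so r3c3=4.
Step 6. [r4c1∈{4}] nothing but 4 survives at r4c1 ⇒ r4c1=4.
Step 7. [r3c2∈{3}] only 3 remains possible at r3c2 ⇒ r3c2=3.
Step 8. [r2c1∈{2}] only 2 remains possible at r2c1 ⇒ r2c1=2.
Step 9. [r2c3∈{1}] nothing but 1 survives at r2c3. So r2c3=1.

Answer: 3 1 2 4 / 2 4 1 3 / 1 3 4 2 / 4 2 3 1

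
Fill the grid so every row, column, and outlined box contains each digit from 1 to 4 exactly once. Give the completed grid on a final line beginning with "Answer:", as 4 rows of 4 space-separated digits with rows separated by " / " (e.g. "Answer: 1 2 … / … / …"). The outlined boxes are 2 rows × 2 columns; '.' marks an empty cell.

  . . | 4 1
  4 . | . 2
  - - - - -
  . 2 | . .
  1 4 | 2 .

Step 1. [r3c1∈{3}] r3c1 is down to just 3, so r3c1=3.
Step 2. [r1c2∈{3}] only 3 remains possible at r1c2 ⇒ r1c2=3.
Step 3. [r1c1∈{2}] only 2 remains possible at r1c1 ⇒ r1c1=2.
Step 4. [r2c3∈{3}] nothing but 3 survives at r2c3, so r2c3=3.
Step 5. [r2c2∈{1}] r2c2 has the single candidate 1, so r2c2=1.
Step 6. [r4c4∈{3}] only 3 remains possible at r4c4 ⇒ r4c4=3.
Step 7. [r3c3∈{1}] r3c3's peers cover all but 1, so r3c3=1.
Step 8. [r3c4∈{4}] only 4 remains possible at r3c4. So r3c4=4.

Answer: 2 3 4 1 / 4 1 3 2 / 3 2 1 4 / 1 4 2 3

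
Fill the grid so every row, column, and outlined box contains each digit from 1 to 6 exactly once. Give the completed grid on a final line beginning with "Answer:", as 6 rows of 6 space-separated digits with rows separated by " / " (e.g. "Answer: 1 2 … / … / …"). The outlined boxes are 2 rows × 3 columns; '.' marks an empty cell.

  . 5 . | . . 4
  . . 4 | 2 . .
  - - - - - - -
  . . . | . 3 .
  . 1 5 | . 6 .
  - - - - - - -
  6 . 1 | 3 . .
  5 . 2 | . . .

Step 1. [r2c6∈{1,3,5,6}] col 6 places 3 nowhere but r2c6. So r2c6=3.
Step 2. [r3c2∈{2,4,6}] in col 2, 2 fits only at r3c2. So r3c2=2.
Step 3. [r1c5∈{1}] r1c5 has the single candidate 1 ⇒ r1c5=1.
Step 4. [r6c5∈{4}] r6c5 is down to just 4. So r6c5=4.
Step 5. [r3c4∈{1,4,5}] across col 4, 5 lands solely at r3c4, so r3c4=5.
Step 6. [r4c1∈{3,4}] row 4 places 3 nowhere but r4c1, so r4c1=3.
Step 7. [r5c5∈{2,5}] r5c5 is the only open cell in col 5 admitting 2, so r5c5=2.
Step 8. [r6c6∈{1,6}] col 6 places 6 nowhere but r6c6, so r6c6=6.
Step 9. [r3c3∈{6}] r3c3 has the single candidate 6. So r3c3=6.
Step 10. [r2c2∈{6}] r2c2's peers cover all but 6 ⇒ r2c2=6.
Step 11. [r2c1∈{1}] only 1 remains possible at r2c1 ⇒ r2c1=1.
Step 12. [r3c1∈{4}] r3c1's peers cover all but 4. So r3c1=4.
Step 13. [r5c6∈{5}] only 5 remains possible at r5c6 ⇒ r5c6=5.
Step 14. [r6c2∈{3}] nothing but 3 survives at r6c2. So r6c2=3.
Step 15. [r3c6∈{1}] r3c6 is down to just 1, so r3c6=1.
Step 16. [r1c4∈{6}] only 6 remains possible at r1c4. So r1c4=6.
Step 17. [r1c1∈{2}] nothing but 2 survives at r1c1. So r1c1=2.
Step 18. [r6c4∈{1}] r6c4's peers cover all but 1, so r6c4=1.
Step 19. [r1c3∈{3}] r1c3 is down to just 3. So r1c3=3.
Step 20. [r5c2∈{4}] nothing but 4 survives at r5c2, so r5c2=4.
Step 21. [r4c6∈{2}] r4c6's peers cover all but 2. So r4c6=2.
Step 22. [r2c5∈{5}] r2c5's peers cover all but 5. So r2c5=5.
Step 23. [r4c4∈{4}] r4c4 has the single candidate 4, so r4c4=4.

Answer: 2 5 3 6 1 4 / 1 6 4 2 5 3 / 4 2 6 5 3 1 / 3 1 5 4 6 2 / 6 4 1 3 2 5 / 5 3 2 1 4 6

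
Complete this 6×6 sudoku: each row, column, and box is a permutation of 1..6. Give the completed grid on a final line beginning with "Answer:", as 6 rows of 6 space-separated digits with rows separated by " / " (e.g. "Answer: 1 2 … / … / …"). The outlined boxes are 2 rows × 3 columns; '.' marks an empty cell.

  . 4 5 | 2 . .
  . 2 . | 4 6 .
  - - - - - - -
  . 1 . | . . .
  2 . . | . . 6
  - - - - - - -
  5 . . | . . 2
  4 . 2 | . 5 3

Step 1. [r5c3∈{1,3,6}] 1 has one home in box 5: r5c3. So r5c3=1.
Step 2. [r1c5∈{1,3}] across box 2, 3 lands solely at r1c5 ⇒ r1c5=3.
Step 3. [r3c6∈{4,5}] in col 6, 4 fits only at r3c6. So r3c6=4.
Step 4. [r2c3∈{3}] nothing but 3 survives at r2c3, so r2c3=3.
Step 5. [r3c1∈{3,6}] in col 1, 3 fits only at r3c1, so r3c1=3.
Step 6. [r6c2∈{6}] r6c2 has the single candidate 6. So r6c2=6.
Step 7. [r4c4∈{1,3,5}] r4c4 is the only open cell in row 4 admitting 3 ⇒ r4c4=3.
Step 8. [r1c6∈{1}] r1c6 is down to just 1, so r1c6=1.
Step 9. [r6c4∈{1}] r6c4 is down to just 1 ⇒ r6c4=1.
Step 10. [r2c6∈{5}] r2c6 is down to just 5 ⇒ r2c6=5.
Step 11. [r5c4∈{6}] r5c4 has the single candidate 6 ⇒ r5c4=6.
Step 12. [r5c2∈{3}] r5c2 is down to just 3. So r5c2=3.
Step 13. [r4c5∈{1}] r4c5 is down to just 1. So r4c5=1.
Step 14. [r4c2∈{5}] r4c2 has the single candidate 5. So r4c2=5.
Step 15. [r1c1∈{6}] r1c1's peers cover all but 6 ⇒ r1c1=6.
Step 16. [r4c3∈{4}] r4c3 has the single candidate 4 ⇒ r4c3=4.
Step 17. [r3c4∈{5}] r3c4 is down to just 5, so r3c4=5.
Step 18. [r3c3∈{6}] r3c3 is down to just 6, so r3c3=6.
Step 19. [r2c1∈{1}] nothing but 1 survives at r2c1 ⇒ r2c1=1.
Step 20. [r5c5∈{4}] r5c5 has the single candidate 4. So r5c5=4.
Step 21. [r3c5∈{2}] r3c5 is down to just 2. So r3c5=2.

Answer: 6 4 5 2 3 1 / 1 2 3 4 6 5 / 3 1 6 5 2 4 / 2 5 4 3 1 6 / 5 3 1 6 4 2 / 4 6 2 1 5 3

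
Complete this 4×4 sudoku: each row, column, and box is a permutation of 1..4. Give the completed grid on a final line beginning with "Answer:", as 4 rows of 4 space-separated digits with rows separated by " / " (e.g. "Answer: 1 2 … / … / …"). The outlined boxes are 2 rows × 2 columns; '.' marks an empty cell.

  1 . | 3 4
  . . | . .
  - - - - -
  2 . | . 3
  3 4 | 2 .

Step 1. [r2c4∈{1,2}] in col 4, 2 fits only at r2c4 ⇒ r2c4=2.
Step 2. [r3c3∈{1,4}] r3c3 is the only open cell in row 3 admitting 4. So r3c3=4.
Step 3. [r1c2∈{2}] r1c2 has the single candidate 2. So r1c2=2.
Step 4. [r3c2∈{1}] r3c2 has the single candidate 1 ⇒ r3c2=1.
Step 5. [r2c3∈{1}] only 1 remains possible at r2c3 ⇒ r2c3=1.
Step 6. [r2c2∈{3}] r2c2 has the single candidate 3 ⇒ r2c2=3.
Step 7. [r4c4∈{1}] nothing but 1 survives at r4c4, so r4c4=1.
Step 8. [r2c1∈{4}] r2c1 has the single candidate 4, so r2c1=4.

Answer: 1 2 3 4 / 4 3 1 2 / 2 1 4 3 / 3 4 2 1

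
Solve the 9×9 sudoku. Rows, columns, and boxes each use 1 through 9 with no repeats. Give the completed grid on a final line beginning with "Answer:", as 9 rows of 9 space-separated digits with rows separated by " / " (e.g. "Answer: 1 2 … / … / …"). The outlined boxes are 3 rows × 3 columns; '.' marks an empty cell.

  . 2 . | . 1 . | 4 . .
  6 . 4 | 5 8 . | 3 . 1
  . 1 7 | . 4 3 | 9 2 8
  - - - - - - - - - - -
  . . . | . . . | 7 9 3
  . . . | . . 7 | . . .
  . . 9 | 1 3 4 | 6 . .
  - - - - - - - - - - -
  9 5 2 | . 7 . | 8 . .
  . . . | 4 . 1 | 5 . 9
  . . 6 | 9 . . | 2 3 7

Step 1. [r7c6∈{6}] r7c6's peers cover all but 6. So r7c6=6.
Step 2. [r3c1∈{5}] only 5 remains possible at r3c1 ⇒ r3c1=5.
Step 3. [r9c1∈{1,4,8}] across row 9, 1 lands solely at r9c1, so r9c1=1.
Step 4. [r3c4∈{6}] r3c4's peers cover all but 6. So r3c4=6.
Step 5. [r5c5∈{2,5,6,9}] in row 5, 9 fits only at r5c5 ⇒ r5c5=9.
Step 6. [r5c2∈{3,4,6,8}] r5c2 is the only open cell in row 5 admitting 6. So r5c2=6.
Step 7. [r8c2∈{3,7,8}] col 2 places 3 nowhere but r8c2 ⇒ r8c2=3.
Step 8. [r8c3∈{8}] r8c3's peers cover all but 8, so r8c3=8.
Step 9. [r1c1∈{3,8}] row 1 places 8 nowhere but r1c1. So r1c1=8.
Step 10. [r5c1∈{2,3,4}] 3 has one home in col 1: r5c1, so r5c1=3.
Step 11. [r5c7∈{1}] r5c7 has the single candidate 1 ⇒ r5c7=1.
Step 12. [r5c3∈{5}] nothing but 5 survives at r5c3. So r5c3=5.
Step 13. [r4c1∈{2,4}] col 1 places 4 nowhere but r4c1, so r4c1=4.
Step 14. [r4c2∈{8}] only 8 remains possible at r4c2, so r4c2=8.
Step 15. [r4c4∈{2}] r4c4 is down to just 2 ⇒ r4c4=2.
Step 16. [r7c9∈{4}] r7c9's peers cover all but 4 ⇒ r7c9=4.
Step 17. [r1c9∈{5,6}] across col 9, 6 lands solely at r1c9, so r1c9=6.
Step 18. [r6c1∈{2,7}] col 1 places 2 nowhere but r6c1, so r6c1=2.
Step 19. [r6c8∈{5,8}] row 6 places 8 nowhere but r6c8. So r6c8=8.
Step 20. [r9c5∈{5}] only 5 remains possible at r9c5, so r9c5=5.
Step 21. [r2c6∈{2,9}] 2 has one home in row 2: r2c6. So r2c6=2.
Step 22. [r2c8∈{7}] only 7 remains possible at r2c8, so r2c8=7.
Step 23. [r1c8∈{5}] r1c8's peers cover all but 5, so r1c8=5.
Step 24. [r9c2∈{4}] r9c2's peers cover all but 4 ⇒ r9c2=4.
Step 25. [r9c6∈{8}] only 8 remains possible at r9c6, so r9c6=8.
Step 26. [r2c2∈{9}] nothing but 9 survives at r2c2, so r2c2=9.
Step 27. [r7c8∈{1}] nothing but 1 survives at r7c8 ⇒ r7c8=1.
Step 28. [r8c8∈{6}] r8c8 is down to just 6 ⇒ r8c8=6.
Step 29. [r1c6∈{9}] only 9 remains possible at r1c6, so r1c6=9.
Step 30. [r1c4∈{7}] only 7 remains possible at r1c4. So r1c4=7.
Step 31. [r8c1∈{7}] r8c1's peers cover all but 7, so r8c1=7.
Step 32. [r5c8∈{4}] only 4 remains possible at r5c8, so r5c8=4.
Step 33. [r7c4∈{3}] r7c4's peers cover all but 3. So r7c4=3.
Step 34. [r6c2∈{7}] nothing but 7 survives at r6c2 ⇒ r6c2=7.
Step 35. [r4c5∈{6}] r4c5 is down to just 6, so r4c5=6.
Step 36. [r4c6∈{5}] only 5 remains possible at r4c6 ⇒ r4c6=5.
Step 37. [r5c4∈{8}] r5c4's peers cover all but 8. So r5c4=8.
Step 38. [r5c9∈{2}] r5c9's peers cover all but 2 ⇒ r5c9=2.
Step 39. [r6c9∈{5}] only 5 remains possible at r6c9, so r6c9=5.
Step 40. [r4c3∈{1}] only 1 remains possible at r4c3. So r4c3=1.
Step 41. [r1c3∈{3}] r1c3 is down to just 3 ⇒ r1c3=3.
Step 42. [r8c5∈{2}] nothing but 2 survives at r8c5 ⇒ r8c5=2.

Answer: 8 2 3 7 1 9 4 5 6 / 6 9 4 5 8 2 3 7 1 / 5 1 7 6 4 3 9 2 8 / 4 8 1 2 6 5 7 9 3 / 3 6 5 8 9 7 1 4 2 / 2 7 9 1 3 4 6 8 5 / 9 5 2 3 7 6 8 1 4 / 7 3 8 4 2 1 5 6 9 / 1 4 6 9 5 8 2 3 7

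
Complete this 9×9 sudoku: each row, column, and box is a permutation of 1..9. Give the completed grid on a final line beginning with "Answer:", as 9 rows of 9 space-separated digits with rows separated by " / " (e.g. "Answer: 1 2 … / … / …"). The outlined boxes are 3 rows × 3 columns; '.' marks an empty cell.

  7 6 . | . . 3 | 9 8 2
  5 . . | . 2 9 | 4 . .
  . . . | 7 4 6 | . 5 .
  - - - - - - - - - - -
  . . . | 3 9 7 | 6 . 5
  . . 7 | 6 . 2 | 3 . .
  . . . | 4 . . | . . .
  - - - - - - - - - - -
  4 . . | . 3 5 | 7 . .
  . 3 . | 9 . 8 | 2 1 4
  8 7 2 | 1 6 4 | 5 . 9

Step 1. [r6c6∈{1}] r6c6 has the single candidate 1, so r6c6=1.
Step 2. [r6c7∈{8}] only 8 remains possible at r6c7. So r6c7=8.
Step 3. [r3c7∈{1}] r3c7's peers cover all but 1. So r3c7=1.
Step 4. [r6c5∈{5}] only 5 remains possible at r6c5, so r6c5=5.
Step 5. [r5c2∈{1,4,5,8,9}] across row 5, 5 lands solely at r5c2 ⇒ r5c2=5.
Step 6. [r4c2∈{1,2,4,8}] 4 has one home in col 2: r4c2, so r4c2=4.
Step 7. [r3c9∈{3}] nothing but 3 survives at r3c9, so r3c9=3.
Step 8. [r6c1∈{2,3,6,9}] col 1 places 3 nowhere but r6c1, so r6c1=3.
Step 9. [r4c3∈{1,8}] row 4 places 8 nowhere but r4c3 ⇒ r4c3=8.
Step 10. [r3c3∈{9}] r3c3 has the single candidate 9 ⇒ r3c3=9.
Step 11. [r7c8∈{6}] nothing but 6 survives at r7c8, so r7c8=6.
Step 12. [r7c3∈{1}] r7c3's peers cover all but 1, so r7c3=1.
Step 13. [r5c1∈{1,9}] r5c1 is the only open cell in col 1 admitting 9. So r5c1=9.
Step 14. [r6c2∈{2}] r6c2 is down to just 2. So r6c2=2.
Step 15. [r2c8∈{7}] r2c8 is down to just 7. So r2c8=7.
Step 16. [r8c3∈{5,6}] in row 8, 5 fits only at r8c3. So r8c3=5.
Step 17. [r2c4∈{8}] r2c4 is down to just 8 ⇒ r2c4=8.
Step 18. [r8c1∈{6}] only 6 remains possible at r8c1 ⇒ r8c1=6.
Step 19. [r4c1∈{1}] r4c1's peers cover all but 1, so r4c1=1.
Step 20. [r1c5∈{1}] r1c5 has the single candidate 1 ⇒ r1c5=1.
Step 21. [r2c2∈{1}] r2c2 has the single candidate 1. So r2c2=1.
Step 22. [r1c4∈{5}] r1c4 is down to just 5, so r1c4=5.
Step 23. [r6c9∈{7}] r6c9's peers cover all but 7. So r6c9=7.
Step 24. [r2c3∈{3}] only 3 remains possible at r2c3, so r2c3=3.
Step 25. [r6c3∈{6}] only 6 remains possible at r6c3, so r6c3=6.
Step 26. [r6c8∈{9}] r6c8 has the single candidate 9. So r6c8=9.
Step 27. [r7c9∈{8}] only 8 remains possible at r7c9, so r7c9=8.
Step 28. [r5c5∈{8}] nothing but 8 survives at r5c5. So r5c5=8.
Step 29. [r4c8∈{2}] only 2 remains possible at r4c8 ⇒ r4c8=2.
Step 30. [r3c2∈{8}] r3c2's peers cover all but 8, so r3c2=8.
Step 31. [r5c9∈{1}] r5c9 has the single candidate 1. So r5c9=1.
Step 32. [r3c1∈{2}] nothing but 2 survives at r3c1, so r3c1=2.
Step 33. [r2c9∈{6}] r2c9's peers cover all but 6, so r2c9=6.
Step 34. [r9c8∈{3}] r9c8 has the single candidate 3 ⇒ r9c8=3.
Step 35. [r7c4∈{2}] r7c4's peers cover all but 2. So r7c4=2.
Step 36. [r7c2∈{9}] r7c2 has the single candidate 9 ⇒ r7c2=9.
Step 37. [r5c8∈{4}] nothing but 4 survives at r5c8 ⇒ r5c8=4.
Step 38. [r8c5∈{7}] only 7 remains possible at r8c5, so r8c5=7.
Step 39. [r1c3∈{4}] r1c3's peers cover all but 4, so r1c3=4.

Answer: 7 6 4 5 1 3 9 8 2 / 5 1 3 8 2 9 4 7 6 / 2 8 9 7 4 6 1 5 3 / 1 4 8 3 9 7 6 2 5 / 9 5 7 6 8 2 3 4 1 / 3 2 6 4 5 1 8 9 7 / 4 9 1 2 3 5 7 6 8 / 6 3 5 9 7 8 2 1 4 / 8 7 2 1 6 4 5 3 9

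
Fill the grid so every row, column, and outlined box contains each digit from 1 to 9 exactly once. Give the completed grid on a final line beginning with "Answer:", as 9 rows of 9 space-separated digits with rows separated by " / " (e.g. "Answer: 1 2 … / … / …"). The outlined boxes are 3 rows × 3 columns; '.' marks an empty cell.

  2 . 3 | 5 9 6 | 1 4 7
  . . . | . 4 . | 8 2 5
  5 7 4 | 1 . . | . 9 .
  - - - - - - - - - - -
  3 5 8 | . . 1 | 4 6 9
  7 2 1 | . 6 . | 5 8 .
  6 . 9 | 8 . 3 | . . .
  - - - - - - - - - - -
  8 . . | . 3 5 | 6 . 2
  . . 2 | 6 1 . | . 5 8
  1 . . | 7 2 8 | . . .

Step 1. [r8c1∈{4,9}] r8c1 is the only open cell in col 1 admitting 4 ⇒ r8c1=4.
Step 2. [r9c8∈{3}] nothing but 3 survives at r9c8, so r9c8=3.
Step 3. [r8c6∈{9}] r8c6 is down to just 9 ⇒ r8c6=9.
Step 4. [r7c2∈{9}] r7c2 is down to just 9. So r7c2=9.
Step 5. [r2c3∈{6}] nothing but 6 survives at r2c3 ⇒ r2c3=6.
Step 6. [r7c8∈{1,7}] 1 has one home in row 7: r7c8, so r7c8=1.
Step 7. [r6c8∈{7}] r6c8 is down to just 7. So r6c8=7.
Step 8. [r5c6∈{4}] only 4 remains possible at r5c6 ⇒ r5c6=4.
Step 9. [r3c7∈{3}] nothing but 3 survives at r3c7 ⇒ r3c7=3.
Step 10. [r5c4∈{9}] r5c4 is down to just 9 ⇒ r5c4=9.
Step 11. [r4c4∈{2}] only 2 remains possible at r4c4. So r4c4=2.
Step 12. [r3c9∈{6}] nothing but 6 survives at r3c9. So r3c9=6.
Step 13. [r6c2∈{4}] r6c2's peers cover all but 4. So r6c2=4.
Step 14. [r1c2∈{8}] r1c2 is down to just 8. So r1c2=8.
Step 15. [r2c4∈{3}] only 3 remains possible at r2c4 ⇒ r2c4=3.
Step 16. [r2c2∈{1}] r2c2 has the single candidate 1. So r2c2=1.
Step 17. [r5c9∈{3}] nothing but 3 survives at r5c9, so r5c9=3.
Step 18. [r7c4∈{4}] only 4 remains possible at r7c4. So r7c4=4.
Step 19. [r8c2∈{3}] nothing but 3 survives at r8c2 ⇒ r8c2=3.
Step 20. [r3c6∈{2}] r3c6 has the single candidate 2. So r3c6=2.
Step 21. [r7c3∈{7}] only 7 remains possible at r7c3 ⇒ r7c3=7.
Step 22. [r4c5∈{7}] r4c5's peers cover all but 7, so r4c5=7.
Step 23. [r9c7∈{9}] nothing but 9 survives at r9c7 ⇒ r9c7=9.
Step 24. [r6c7∈{2}] r6c7 is down to just 2, so r6c7=2.
Step 25. [r9c9∈{4}] r9c9 has the single candidate 4 ⇒ r9c9=4.
Step 26. [r6c5∈{5}] r6c5 has the single candidate 5 ⇒ r6c5=5.
Step 27. [r2c1∈{9}] r2c1 is down to just 9, so r2c1=9.
Step 28. [r3c5∈{8}] r3c5's peers cover all but 8, so r3c5=8.
Step 29. [r2c6∈{7}] r2c6 has the single candidate 7, so r2c6=7.
Step 30. [r8c7∈{7}] only 7 remains possible at r8c7, so r8c7=7.
Step 31. [r9c2∈{6}] only 6 remains possible at r9c2. So r9c2=6.
Step 32. [r6c9∈{1}] r6c9 is down to just 1 ⇒ r6c9=1.
Step 33. [r9c3∈{5}] r9c3 is down to just 5 ⇒ r9c3=5.

Answer: 2 8 3 5 9 6 1 4 7 / 9 1 6 3 4 7 8 2 5 / 5 7 4 1 8 2 3 9 6 / 3 5 8 2 7 1 4 6 9 / 7 2 1 9 6 4 5 8 3 / 6 4 9 8 5 3 2 7 1 / 8 9 7 4 3 5 6 1 2 / 4 3 2 6 1 9 7 5 8 / 1 6 5 7 2 8 9 3 4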